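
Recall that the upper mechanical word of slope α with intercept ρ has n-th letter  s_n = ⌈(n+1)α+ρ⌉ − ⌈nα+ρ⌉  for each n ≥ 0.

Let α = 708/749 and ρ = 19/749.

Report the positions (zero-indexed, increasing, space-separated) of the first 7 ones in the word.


n=0: ⌈727/749⌉−⌈19/749⌉ = 1−1 = 0
n=1: ⌈1435/749⌉−⌈727/749⌉ = 2−1 = 1  ← one
n=2: ⌈2143/749⌉−⌈1435/749⌉ = 3−2 = 1  ← one
n=3: ⌈2851/749⌉−⌈2143/749⌉ = 4−3 = 1  ← one
n=4: ⌈3559/749⌉−⌈2851/749⌉ = 5−4 = 1  ← one
n=5: ⌈4267/749⌉−⌈3559/749⌉ = 6−5 = 1  ← one
n=6: ⌈4975/749⌉−⌈4267/749⌉ = 7−6 = 1  ← one
n=7: ⌈5683/749⌉−⌈4975/749⌉ = 8−7 = 1  ← one
positions of the first 7 ones: 1 2 3 4 5 6 7

1 2 3 4 5 6 7


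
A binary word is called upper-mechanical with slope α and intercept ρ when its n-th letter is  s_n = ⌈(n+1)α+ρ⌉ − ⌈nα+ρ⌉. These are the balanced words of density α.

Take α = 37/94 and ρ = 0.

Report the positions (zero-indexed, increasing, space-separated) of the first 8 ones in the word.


n=0: ⌈37/94⌉−⌈0/94⌉ = 1−0 = 1  ← one
n=1: ⌈74/94⌉−⌈37/94⌉ = 1−1 = 0
n=2: ⌈111/94⌉−⌈74/94⌉ = 2−1 = 1  ← one
n=3: ⌈148/94⌉−⌈111/94⌉ = 2−2 = 0
n=4: ⌈185/94⌉−⌈148/94⌉ = 2−2 = 0
n=5: ⌈222/94⌉−⌈185/94⌉ = 3−2 = 1  ← one
n=6: ⌈259/94⌉−⌈222/94⌉ = 3−3 = 0
n=7: ⌈296/94⌉−⌈259/94⌉ = 4−3 = 1  ← one
n=8: ⌈333/94⌉−⌈296/94⌉ = 4−4 = 0
n=9: ⌈370/94⌉−⌈333/94⌉ = 4−4 = 0
n=10: ⌈407/94⌉−⌈370/94⌉ = 5−4 = 1  ← one
n=11: ⌈444/94⌉−⌈407/94⌉ = 5−5 = 0
n=12: ⌈481/94⌉−⌈444/94⌉ = 6−5 = 1  ← one
n=13: ⌈518/94⌉−⌈481/94⌉ = 6−6 = 0
n=14: ⌈555/94⌉−⌈518/94⌉ = 6−6 = 0
n=15: ⌈592/94⌉−⌈555/94⌉ = 7−6 = 1  ← one
n=16: ⌈629/94⌉−⌈592/94⌉ = 7−7 = 0
n=17: ⌈666/94⌉−⌈629/94⌉ = 8−7 = 1  ← one
positions of the first 8 ones: 0 2 5 7 10 12 15 17

0 2 5 7 10 12 15 17


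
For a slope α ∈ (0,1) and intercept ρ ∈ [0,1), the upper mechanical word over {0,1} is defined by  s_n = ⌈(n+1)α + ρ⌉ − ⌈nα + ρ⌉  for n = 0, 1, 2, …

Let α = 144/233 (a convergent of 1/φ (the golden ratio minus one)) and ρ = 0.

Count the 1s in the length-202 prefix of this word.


125

#1s = Σ_{n=0}^{201} s_n = Σ_{n=0}^{201} (⌈(n+1)α+ρ⌉ − ⌈nα+ρ⌉)
the sum telescopes: every ⌈nα+ρ⌉ with 0 < n < 202 appears once with + and once with −, leaving ⌈202α+ρ⌉ − ⌈0·α+ρ⌉
202α + ρ = (202·144) / 233 = 29088/233
ρ = 0/233
⌈29088/233⌉ = 125,  ⌈0/233⌉ = 0
#1s = 125 − 0 = 125


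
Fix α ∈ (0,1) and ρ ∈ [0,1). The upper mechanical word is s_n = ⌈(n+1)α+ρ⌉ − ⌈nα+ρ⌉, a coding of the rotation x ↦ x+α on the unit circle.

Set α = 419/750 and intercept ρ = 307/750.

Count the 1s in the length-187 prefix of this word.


104

#1s = Σ_{n=0}^{186} s_n = Σ_{n=0}^{186} (⌈(n+1)α+ρ⌉ − ⌈nα+ρ⌉)
the sum telescopes: every ⌈nα+ρ⌉ with 0 < n < 187 appears once with + and once with −, leaving ⌈187α+ρ⌉ − ⌈0·α+ρ⌉
187α + ρ = (187·419 + 307) / 750 = 78660/750
ρ = 307/750
⌈78660/750⌉ = 105,  ⌈307/750⌉ = 1
#1s = 105 − 1 = 104


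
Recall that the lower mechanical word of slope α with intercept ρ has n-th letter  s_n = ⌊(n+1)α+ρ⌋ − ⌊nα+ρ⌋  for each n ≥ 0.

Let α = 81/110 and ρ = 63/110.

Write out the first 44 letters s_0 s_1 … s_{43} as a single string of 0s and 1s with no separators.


n=0: ⌊(1·81+63)/110⌋ − ⌊(0·81+63)/110⌋ = ⌊144/110⌋ − ⌊63/110⌋ = 1 − 0 = 1
n=1: ⌊(2·81+63)/110⌋ − ⌊(1·81+63)/110⌋ = ⌊225/110⌋ − ⌊144/110⌋ = 2 − 1 = 1
n=2: ⌊(3·81+63)/110⌋ − ⌊(2·81+63)/110⌋ = ⌊306/110⌋ − ⌊225/110⌋ = 2 − 2 = 0
n=3: ⌊(4·81+63)/110⌋ − ⌊(3·81+63)/110⌋ = ⌊387/110⌋ − ⌊306/110⌋ = 3 − 2 = 1
n=4: ⌊(5·81+63)/110⌋ − ⌊(4·81+63)/110⌋ = ⌊468/110⌋ − ⌊387/110⌋ = 4 − 3 = 1
n=5: ⌊(6·81+63)/110⌋ − ⌊(5·81+63)/110⌋ = ⌊549/110⌋ − ⌊468/110⌋ = 4 − 4 = 0
n=6: ⌊(7·81+63)/110⌋ − ⌊(6·81+63)/110⌋ = ⌊630/110⌋ − ⌊549/110⌋ = 5 − 4 = 1
n=7: ⌊(8·81+63)/110⌋ − ⌊(7·81+63)/110⌋ = ⌊711/110⌋ − ⌊630/110⌋ = 6 − 5 = 1
n=8: ⌊(9·81+63)/110⌋ − ⌊(8·81+63)/110⌋ = ⌊792/110⌋ − ⌊711/110⌋ = 7 − 6 = 1
n=9: ⌊(10·81+63)/110⌋ − ⌊(9·81+63)/110⌋ = ⌊873/110⌋ − ⌊792/110⌋ = 7 − 7 = 0
n=10: ⌊(11·81+63)/110⌋ − ⌊(10·81+63)/110⌋ = ⌊954/110⌋ − ⌊873/110⌋ = 8 − 7 = 1
n=11: ⌊(12·81+63)/110⌋ − ⌊(11·81+63)/110⌋ = ⌊1035/110⌋ − ⌊954/110⌋ = 9 − 8 = 1
n=12: ⌊(13·81+63)/110⌋ − ⌊(12·81+63)/110⌋ = ⌊1116/110⌋ − ⌊1035/110⌋ = 10 − 9 = 1
n=13: ⌊(14·81+63)/110⌋ − ⌊(13·81+63)/110⌋ = ⌊1197/110⌋ − ⌊1116/110⌋ = 10 − 10 = 0
n=14: ⌊(15·81+63)/110⌋ − ⌊(14·81+63)/110⌋ = ⌊1278/110⌋ − ⌊1197/110⌋ = 11 − 10 = 1
n=15: ⌊(16·81+63)/110⌋ − ⌊(15·81+63)/110⌋ = ⌊1359/110⌋ − ⌊1278/110⌋ = 12 − 11 = 1
n=16: ⌊(17·81+63)/110⌋ − ⌊(16·81+63)/110⌋ = ⌊1440/110⌋ − ⌊1359/110⌋ = 13 − 12 = 1
n=17: ⌊(18·81+63)/110⌋ − ⌊(17·81+63)/110⌋ = ⌊1521/110⌋ − ⌊1440/110⌋ = 13 − 13 = 0
n=18: ⌊(19·81+63)/110⌋ − ⌊(18·81+63)/110⌋ = ⌊1602/110⌋ − ⌊1521/110⌋ = 14 − 13 = 1
n=19: ⌊(20·81+63)/110⌋ − ⌊(19·81+63)/110⌋ = ⌊1683/110⌋ − ⌊1602/110⌋ = 15 − 14 = 1
n=20: ⌊(21·81+63)/110⌋ − ⌊(20·81+63)/110⌋ = ⌊1764/110⌋ − ⌊1683/110⌋ = 16 − 15 = 1
n=21: ⌊(22·81+63)/110⌋ − ⌊(21·81+63)/110⌋ = ⌊1845/110⌋ − ⌊1764/110⌋ = 16 − 16 = 0
n=22: ⌊(23·81+63)/110⌋ − ⌊(22·81+63)/110⌋ = ⌊1926/110⌋ − ⌊1845/110⌋ = 17 − 16 = 1
n=23: ⌊(24·81+63)/110⌋ − ⌊(23·81+63)/110⌋ = ⌊2007/110⌋ − ⌊1926/110⌋ = 18 − 17 = 1
n=24: ⌊(25·81+63)/110⌋ − ⌊(24·81+63)/110⌋ = ⌊2088/110⌋ − ⌊2007/110⌋ = 18 − 18 = 0
n=25: ⌊(26·81+63)/110⌋ − ⌊(25·81+63)/110⌋ = ⌊2169/110⌋ − ⌊2088/110⌋ = 19 − 18 = 1
n=26: ⌊(27·81+63)/110⌋ − ⌊(26·81+63)/110⌋ = ⌊2250/110⌋ − ⌊2169/110⌋ = 20 − 19 = 1
n=27: ⌊(28·81+63)/110⌋ − ⌊(27·81+63)/110⌋ = ⌊2331/110⌋ − ⌊2250/110⌋ = 21 − 20 = 1
n=28: ⌊(29·81+63)/110⌋ − ⌊(28·81+63)/110⌋ = ⌊2412/110⌋ − ⌊2331/110⌋ = 21 − 21 = 0
n=29: ⌊(30·81+63)/110⌋ − ⌊(29·81+63)/110⌋ = ⌊2493/110⌋ − ⌊2412/110⌋ = 22 − 21 = 1
n=30: ⌊(31·81+63)/110⌋ − ⌊(30·81+63)/110⌋ = ⌊2574/110⌋ − ⌊2493/110⌋ = 23 − 22 = 1
n=31: ⌊(32·81+63)/110⌋ − ⌊(31·81+63)/110⌋ = ⌊2655/110⌋ − ⌊2574/110⌋ = 24 − 23 = 1
n=32: ⌊(33·81+63)/110⌋ − ⌊(32·81+63)/110⌋ = ⌊2736/110⌋ − ⌊2655/110⌋ = 24 − 24 = 0
n=33: ⌊(34·81+63)/110⌋ − ⌊(33·81+63)/110⌋ = ⌊2817/110⌋ − ⌊2736/110⌋ = 25 − 24 = 1
n=34: ⌊(35·81+63)/110⌋ − ⌊(34·81+63)/110⌋ = ⌊2898/110⌋ − ⌊2817/110⌋ = 26 − 25 = 1
n=35: ⌊(36·81+63)/110⌋ − ⌊(35·81+63)/110⌋ = ⌊2979/110⌋ − ⌊2898/110⌋ = 27 − 26 = 1
n=36: ⌊(37·81+63)/110⌋ − ⌊(36·81+63)/110⌋ = ⌊3060/110⌋ − ⌊2979/110⌋ = 27 − 27 = 0
n=37: ⌊(38·81+63)/110⌋ − ⌊(37·81+63)/110⌋ = ⌊3141/110⌋ − ⌊3060/110⌋ = 28 − 27 = 1
n=38: ⌊(39·81+63)/110⌋ − ⌊(38·81+63)/110⌋ = ⌊3222/110⌋ − ⌊3141/110⌋ = 29 − 28 = 1
n=39: ⌊(40·81+63)/110⌋ − ⌊(39·81+63)/110⌋ = ⌊3303/110⌋ − ⌊3222/110⌋ = 30 − 29 = 1
n=40: ⌊(41·81+63)/110⌋ − ⌊(40·81+63)/110⌋ = ⌊3384/110⌋ − ⌊3303/110⌋ = 30 − 30 = 0
n=41: ⌊(42·81+63)/110⌋ − ⌊(41·81+63)/110⌋ = ⌊3465/110⌋ − ⌊3384/110⌋ = 31 − 30 = 1
n=42: ⌊(43·81+63)/110⌋ − ⌊(42·81+63)/110⌋ = ⌊3546/110⌋ − ⌊3465/110⌋ = 32 − 31 = 1
n=43: ⌊(44·81+63)/110⌋ − ⌊(43·81+63)/110⌋ = ⌊3627/110⌋ − ⌊3546/110⌋ = 32 − 32 = 0

11011011101110111011101101110111011101110110


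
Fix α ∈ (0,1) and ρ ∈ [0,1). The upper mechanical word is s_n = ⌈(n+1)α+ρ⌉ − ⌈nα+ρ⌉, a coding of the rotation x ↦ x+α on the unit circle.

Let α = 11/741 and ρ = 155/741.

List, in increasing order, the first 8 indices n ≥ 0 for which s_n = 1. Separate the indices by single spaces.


53 120 188 255 322 390 457 524

n=0: ⌈166/741⌉−⌈155/741⌉ = 1−1 = 0
n=1: ⌈177/741⌉−⌈166/741⌉ = 1−1 = 0
  …
n=53: ⌈749/741⌉−⌈738/741⌉ = 2−1 = 1  ← one
n=54: ⌈760/741⌉−⌈749/741⌉ = 2−2 = 0
n=55: ⌈771/741⌉−⌈760/741⌉ = 2−2 = 0
  …
n=120: ⌈1486/741⌉−⌈1475/741⌉ = 3−2 = 1  ← one
n=121: ⌈1497/741⌉−⌈1486/741⌉ = 3−3 = 0
n=122: ⌈1508/741⌉−⌈1497/741⌉ = 3−3 = 0
  …
n=188: ⌈2234/741⌉−⌈2223/741⌉ = 4−3 = 1  ← one
n=189: ⌈2245/741⌉−⌈2234/741⌉ = 4−4 = 0
n=190: ⌈2256/741⌉−⌈2245/741⌉ = 4−4 = 0
  …
n=255: ⌈2971/741⌉−⌈2960/741⌉ = 5−4 = 1  ← one
n=256: ⌈2982/741⌉−⌈2971/741⌉ = 5−5 = 0
n=257: ⌈2993/741⌉−⌈2982/741⌉ = 5−5 = 0
  …
n=322: ⌈3708/741⌉−⌈3697/741⌉ = 6−5 = 1  ← one
n=323: ⌈3719/741⌉−⌈3708/741⌉ = 6−6 = 0
n=324: ⌈3730/741⌉−⌈3719/741⌉ = 6−6 = 0
  …
n=390: ⌈4456/741⌉−⌈4445/741⌉ = 7−6 = 1  ← one
n=391: ⌈4467/741⌉−⌈4456/741⌉ = 7−7 = 0
n=392: ⌈4478/741⌉−⌈4467/741⌉ = 7−7 = 0
  …
n=457: ⌈5193/741⌉−⌈5182/741⌉ = 8−7 = 1  ← one
n=458: ⌈5204/741⌉−⌈5193/741⌉ = 8−8 = 0
n=459: ⌈5215/741⌉−⌈5204/741⌉ = 8−8 = 0
  …
n=524: ⌈5930/741⌉−⌈5919/741⌉ = 9−8 = 1  ← one
positions of the first 8 ones: 53 120 188 255 322 390 457 524


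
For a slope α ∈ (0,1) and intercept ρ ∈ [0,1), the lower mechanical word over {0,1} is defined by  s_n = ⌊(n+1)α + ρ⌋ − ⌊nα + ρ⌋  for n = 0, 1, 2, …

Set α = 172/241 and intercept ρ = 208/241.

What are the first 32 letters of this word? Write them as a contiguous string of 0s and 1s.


n=0: ⌊(1·172+208)/241⌋ − ⌊(0·172+208)/241⌋ = ⌊380/241⌋ − ⌊208/241⌋ = 1 − 0 = 1
n=1: ⌊(2·172+208)/241⌋ − ⌊(1·172+208)/241⌋ = ⌊552/241⌋ − ⌊380/241⌋ = 2 − 1 = 1
n=2: ⌊(3·172+208)/241⌋ − ⌊(2·172+208)/241⌋ = ⌊724/241⌋ − ⌊552/241⌋ = 3 − 2 = 1
n=3: ⌊(4·172+208)/241⌋ − ⌊(3·172+208)/241⌋ = ⌊896/241⌋ − ⌊724/241⌋ = 3 − 3 = 0
n=4: ⌊(5·172+208)/241⌋ − ⌊(4·172+208)/241⌋ = ⌊1068/241⌋ − ⌊896/241⌋ = 4 − 3 = 1
n=5: ⌊(6·172+208)/241⌋ − ⌊(5·172+208)/241⌋ = ⌊1240/241⌋ − ⌊1068/241⌋ = 5 − 4 = 1
n=6: ⌊(7·172+208)/241⌋ − ⌊(6·172+208)/241⌋ = ⌊1412/241⌋ − ⌊1240/241⌋ = 5 − 5 = 0
n=7: ⌊(8·172+208)/241⌋ − ⌊(7·172+208)/241⌋ = ⌊1584/241⌋ − ⌊1412/241⌋ = 6 − 5 = 1
n=8: ⌊(9·172+208)/241⌋ − ⌊(8·172+208)/241⌋ = ⌊1756/241⌋ − ⌊1584/241⌋ = 7 − 6 = 1
n=9: ⌊(10·172+208)/241⌋ − ⌊(9·172+208)/241⌋ = ⌊1928/241⌋ − ⌊1756/241⌋ = 8 − 7 = 1
n=10: ⌊(11·172+208)/241⌋ − ⌊(10·172+208)/241⌋ = ⌊2100/241⌋ − ⌊1928/241⌋ = 8 − 8 = 0
n=11: ⌊(12·172+208)/241⌋ − ⌊(11·172+208)/241⌋ = ⌊2272/241⌋ − ⌊2100/241⌋ = 9 − 8 = 1
n=12: ⌊(13·172+208)/241⌋ − ⌊(12·172+208)/241⌋ = ⌊2444/241⌋ − ⌊2272/241⌋ = 10 − 9 = 1
n=13: ⌊(14·172+208)/241⌋ − ⌊(13·172+208)/241⌋ = ⌊2616/241⌋ − ⌊2444/241⌋ = 10 − 10 = 0
n=14: ⌊(15·172+208)/241⌋ − ⌊(14·172+208)/241⌋ = ⌊2788/241⌋ − ⌊2616/241⌋ = 11 − 10 = 1
n=15: ⌊(16·172+208)/241⌋ − ⌊(15·172+208)/241⌋ = ⌊2960/241⌋ − ⌊2788/241⌋ = 12 − 11 = 1
n=16: ⌊(17·172+208)/241⌋ − ⌊(16·172+208)/241⌋ = ⌊3132/241⌋ − ⌊2960/241⌋ = 12 − 12 = 0
n=17: ⌊(18·172+208)/241⌋ − ⌊(17·172+208)/241⌋ = ⌊3304/241⌋ − ⌊3132/241⌋ = 13 − 12 = 1
n=18: ⌊(19·172+208)/241⌋ − ⌊(18·172+208)/241⌋ = ⌊3476/241⌋ − ⌊3304/241⌋ = 14 − 13 = 1
n=19: ⌊(20·172+208)/241⌋ − ⌊(19·172+208)/241⌋ = ⌊3648/241⌋ − ⌊3476/241⌋ = 15 − 14 = 1
n=20: ⌊(21·172+208)/241⌋ − ⌊(20·172+208)/241⌋ = ⌊3820/241⌋ − ⌊3648/241⌋ = 15 − 15 = 0
n=21: ⌊(22·172+208)/241⌋ − ⌊(21·172+208)/241⌋ = ⌊3992/241⌋ − ⌊3820/241⌋ = 16 − 15 = 1
n=22: ⌊(23·172+208)/241⌋ − ⌊(22·172+208)/241⌋ = ⌊4164/241⌋ − ⌊3992/241⌋ = 17 − 16 = 1
n=23: ⌊(24·172+208)/241⌋ − ⌊(23·172+208)/241⌋ = ⌊4336/241⌋ − ⌊4164/241⌋ = 17 − 17 = 0
n=24: ⌊(25·172+208)/241⌋ − ⌊(24·172+208)/241⌋ = ⌊4508/241⌋ − ⌊4336/241⌋ = 18 − 17 = 1
n=25: ⌊(26·172+208)/241⌋ − ⌊(25·172+208)/241⌋ = ⌊4680/241⌋ − ⌊4508/241⌋ = 19 − 18 = 1
n=26: ⌊(27·172+208)/241⌋ − ⌊(26·172+208)/241⌋ = ⌊4852/241⌋ − ⌊4680/241⌋ = 20 − 19 = 1
n=27: ⌊(28·172+208)/241⌋ − ⌊(27·172+208)/241⌋ = ⌊5024/241⌋ − ⌊4852/241⌋ = 20 − 20 = 0
n=28: ⌊(29·172+208)/241⌋ − ⌊(28·172+208)/241⌋ = ⌊5196/241⌋ − ⌊5024/241⌋ = 21 − 20 = 1
n=29: ⌊(30·172+208)/241⌋ − ⌊(29·172+208)/241⌋ = ⌊5368/241⌋ − ⌊5196/241⌋ = 22 − 21 = 1
n=30: ⌊(31·172+208)/241⌋ − ⌊(30·172+208)/241⌋ = ⌊5540/241⌋ − ⌊5368/241⌋ = 22 − 22 = 0
n=31: ⌊(32·172+208)/241⌋ − ⌊(31·172+208)/241⌋ = ⌊5712/241⌋ − ⌊5540/241⌋ = 23 − 22 = 1

11101101110110110111011011101101


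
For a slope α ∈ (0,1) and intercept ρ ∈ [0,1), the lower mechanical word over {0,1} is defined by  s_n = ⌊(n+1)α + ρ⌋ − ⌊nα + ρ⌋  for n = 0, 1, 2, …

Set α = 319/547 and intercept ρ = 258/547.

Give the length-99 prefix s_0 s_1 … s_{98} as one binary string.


n=0: ⌊(1·319+258)/547⌋ − ⌊(0·319+258)/547⌋ = ⌊577/547⌋ − ⌊258/547⌋ = 1 − 0 = 1
n=1: ⌊(2·319+258)/547⌋ − ⌊(1·319+258)/547⌋ = ⌊896/547⌋ − ⌊577/547⌋ = 1 − 1 = 0
n=2: ⌊(3·319+258)/547⌋ − ⌊(2·319+258)/547⌋ = ⌊1215/547⌋ − ⌊896/547⌋ = 2 − 1 = 1
n=3: ⌊(4·319+258)/547⌋ − ⌊(3·319+258)/547⌋ = ⌊1534/547⌋ − ⌊1215/547⌋ = 2 − 2 = 0
n=4: ⌊(5·319+258)/547⌋ − ⌊(4·319+258)/547⌋ = ⌊1853/547⌋ − ⌊1534/547⌋ = 3 − 2 = 1
n=5: ⌊(6·319+258)/547⌋ − ⌊(5·319+258)/547⌋ = ⌊2172/547⌋ − ⌊1853/547⌋ = 3 − 3 = 0
n=6: ⌊(7·319+258)/547⌋ − ⌊(6·319+258)/547⌋ = ⌊2491/547⌋ − ⌊2172/547⌋ = 4 − 3 = 1
n=7: ⌊(8·319+258)/547⌋ − ⌊(7·319+258)/547⌋ = ⌊2810/547⌋ − ⌊2491/547⌋ = 5 − 4 = 1
n=8: ⌊(9·319+258)/547⌋ − ⌊(8·319+258)/547⌋ = ⌊3129/547⌋ − ⌊2810/547⌋ = 5 − 5 = 0
n=9: ⌊(10·319+258)/547⌋ − ⌊(9·319+258)/547⌋ = ⌊3448/547⌋ − ⌊3129/547⌋ = 6 − 5 = 1
n=10: ⌊(11·319+258)/547⌋ − ⌊(10·319+258)/547⌋ = ⌊3767/547⌋ − ⌊3448/547⌋ = 6 − 6 = 0
n=11: ⌊(12·319+258)/547⌋ − ⌊(11·319+258)/547⌋ = ⌊4086/547⌋ − ⌊3767/547⌋ = 7 − 6 = 1
n=12: ⌊(13·319+258)/547⌋ − ⌊(12·319+258)/547⌋ = ⌊4405/547⌋ − ⌊4086/547⌋ = 8 − 7 = 1
n=13: ⌊(14·319+258)/547⌋ − ⌊(13·319+258)/547⌋ = ⌊4724/547⌋ − ⌊4405/547⌋ = 8 − 8 = 0
n=14: ⌊(15·319+258)/547⌋ − ⌊(14·319+258)/547⌋ = ⌊5043/547⌋ − ⌊4724/547⌋ = 9 − 8 = 1
n=15: ⌊(16·319+258)/547⌋ − ⌊(15·319+258)/547⌋ = ⌊5362/547⌋ − ⌊5043/547⌋ = 9 − 9 = 0
n=16: ⌊(17·319+258)/547⌋ − ⌊(16·319+258)/547⌋ = ⌊5681/547⌋ − ⌊5362/547⌋ = 10 − 9 = 1
n=17: ⌊(18·319+258)/547⌋ − ⌊(17·319+258)/547⌋ = ⌊6000/547⌋ − ⌊5681/547⌋ = 10 − 10 = 0
n=18: ⌊(19·319+258)/547⌋ − ⌊(18·319+258)/547⌋ = ⌊6319/547⌋ − ⌊6000/547⌋ = 11 − 10 = 1
n=19: ⌊(20·319+258)/547⌋ − ⌊(19·319+258)/547⌋ = ⌊6638/547⌋ − ⌊6319/547⌋ = 12 − 11 = 1
n=20: ⌊(21·319+258)/547⌋ − ⌊(20·319+258)/547⌋ = ⌊6957/547⌋ − ⌊6638/547⌋ = 12 − 12 = 0
n=21: ⌊(22·319+258)/547⌋ − ⌊(21·319+258)/547⌋ = ⌊7276/547⌋ − ⌊6957/547⌋ = 13 − 12 = 1
n=22: ⌊(23·319+258)/547⌋ − ⌊(22·319+258)/547⌋ = ⌊7595/547⌋ − ⌊7276/547⌋ = 13 − 13 = 0
n=23: ⌊(24·319+258)/547⌋ − ⌊(23·319+258)/547⌋ = ⌊7914/547⌋ − ⌊7595/547⌋ = 14 − 13 = 1
n=24: ⌊(25·319+258)/547⌋ − ⌊(24·319+258)/547⌋ = ⌊8233/547⌋ − ⌊7914/547⌋ = 15 − 14 = 1
n=25: ⌊(26·319+258)/547⌋ − ⌊(25·319+258)/547⌋ = ⌊8552/547⌋ − ⌊8233/547⌋ = 15 − 15 = 0
n=26: ⌊(27·319+258)/547⌋ − ⌊(26·319+258)/547⌋ = ⌊8871/547⌋ − ⌊8552/547⌋ = 16 − 15 = 1
n=27: ⌊(28·319+258)/547⌋ − ⌊(27·319+258)/547⌋ = ⌊9190/547⌋ − ⌊8871/547⌋ = 16 − 16 = 0
n=28: ⌊(29·319+258)/547⌋ − ⌊(28·319+258)/547⌋ = ⌊9509/547⌋ − ⌊9190/547⌋ = 17 − 16 = 1
n=29: ⌊(30·319+258)/547⌋ − ⌊(29·319+258)/547⌋ = ⌊9828/547⌋ − ⌊9509/547⌋ = 17 − 17 = 0
n=30: ⌊(31·319+258)/547⌋ − ⌊(30·319+258)/547⌋ = ⌊10147/547⌋ − ⌊9828/547⌋ = 18 − 17 = 1
n=31: ⌊(32·319+258)/547⌋ − ⌊(31·319+258)/547⌋ = ⌊10466/547⌋ − ⌊10147/547⌋ = 19 − 18 = 1
n=32: ⌊(33·319+258)/547⌋ − ⌊(32·319+258)/547⌋ = ⌊10785/547⌋ − ⌊10466/547⌋ = 19 − 19 = 0
n=33: ⌊(34·319+258)/547⌋ − ⌊(33·319+258)/547⌋ = ⌊11104/547⌋ − ⌊10785/547⌋ = 20 − 19 = 1
n=34: ⌊(35·319+258)/547⌋ − ⌊(34·319+258)/547⌋ = ⌊11423/547⌋ − ⌊11104/547⌋ = 20 − 20 = 0
n=35: ⌊(36·319+258)/547⌋ − ⌊(35·319+258)/547⌋ = ⌊11742/547⌋ − ⌊11423/547⌋ = 21 − 20 = 1
n=36: ⌊(37·319+258)/547⌋ − ⌊(36·319+258)/547⌋ = ⌊12061/547⌋ − ⌊11742/547⌋ = 22 − 21 = 1
n=37: ⌊(38·319+258)/547⌋ − ⌊(37·319+258)/547⌋ = ⌊12380/547⌋ − ⌊12061/547⌋ = 22 − 22 = 0
n=38: ⌊(39·319+258)/547⌋ − ⌊(38·319+258)/547⌋ = ⌊12699/547⌋ − ⌊12380/547⌋ = 23 − 22 = 1
n=39: ⌊(40·319+258)/547⌋ − ⌊(39·319+258)/547⌋ = ⌊13018/547⌋ − ⌊12699/547⌋ = 23 − 23 = 0
n=40: ⌊(41·319+258)/547⌋ − ⌊(40·319+258)/547⌋ = ⌊13337/547⌋ − ⌊13018/547⌋ = 24 − 23 = 1
n=41: ⌊(42·319+258)/547⌋ − ⌊(41·319+258)/547⌋ = ⌊13656/547⌋ − ⌊13337/547⌋ = 24 − 24 = 0
n=42: ⌊(43·319+258)/547⌋ − ⌊(42·319+258)/547⌋ = ⌊13975/547⌋ − ⌊13656/547⌋ = 25 − 24 = 1
n=43: ⌊(44·319+258)/547⌋ − ⌊(43·319+258)/547⌋ = ⌊14294/547⌋ − ⌊13975/547⌋ = 26 − 25 = 1
n=44: ⌊(45·319+258)/547⌋ − ⌊(44·319+258)/547⌋ = ⌊14613/547⌋ − ⌊14294/547⌋ = 26 − 26 = 0
n=45: ⌊(46·319+258)/547⌋ − ⌊(45·319+258)/547⌋ = ⌊14932/547⌋ − ⌊14613/547⌋ = 27 − 26 = 1
n=46: ⌊(47·319+258)/547⌋ − ⌊(46·319+258)/547⌋ = ⌊15251/547⌋ − ⌊14932/547⌋ = 27 − 27 = 0
n=47: ⌊(48·319+258)/547⌋ − ⌊(47·319+258)/547⌋ = ⌊15570/547⌋ − ⌊15251/547⌋ = 28 − 27 = 1
n=48: ⌊(49·319+258)/547⌋ − ⌊(48·319+258)/547⌋ = ⌊15889/547⌋ − ⌊15570/547⌋ = 29 − 28 = 1
n=49: ⌊(50·319+258)/547⌋ − ⌊(49·319+258)/547⌋ = ⌊16208/547⌋ − ⌊15889/547⌋ = 29 − 29 = 0
n=50: ⌊(51·319+258)/547⌋ − ⌊(50·319+258)/547⌋ = ⌊16527/547⌋ − ⌊16208/547⌋ = 30 − 29 = 1
n=51: ⌊(52·319+258)/547⌋ − ⌊(51·319+258)/547⌋ = ⌊16846/547⌋ − ⌊16527/547⌋ = 30 − 30 = 0
n=52: ⌊(53·319+258)/547⌋ − ⌊(52·319+258)/547⌋ = ⌊17165/547⌋ − ⌊16846/547⌋ = 31 − 30 = 1
n=53: ⌊(54·319+258)/547⌋ − ⌊(53·319+258)/547⌋ = ⌊17484/547⌋ − ⌊17165/547⌋ = 31 − 31 = 0
n=54: ⌊(55·319+258)/547⌋ − ⌊(54·319+258)/547⌋ = ⌊17803/547⌋ − ⌊17484/547⌋ = 32 − 31 = 1
n=55: ⌊(56·319+258)/547⌋ − ⌊(55·319+258)/547⌋ = ⌊18122/547⌋ − ⌊17803/547⌋ = 33 − 32 = 1
n=56: ⌊(57·319+258)/547⌋ − ⌊(56·319+258)/547⌋ = ⌊18441/547⌋ − ⌊18122/547⌋ = 33 − 33 = 0
n=57: ⌊(58·319+258)/547⌋ − ⌊(57·319+258)/547⌋ = ⌊18760/547⌋ − ⌊18441/547⌋ = 34 − 33 = 1
n=58: ⌊(59·319+258)/547⌋ − ⌊(58·319+258)/547⌋ = ⌊19079/547⌋ − ⌊18760/547⌋ = 34 − 34 = 0
n=59: ⌊(60·319+258)/547⌋ − ⌊(59·319+258)/547⌋ = ⌊19398/547⌋ − ⌊19079/547⌋ = 35 − 34 = 1
n=60: ⌊(61·319+258)/547⌋ − ⌊(60·319+258)/547⌋ = ⌊19717/547⌋ − ⌊19398/547⌋ = 36 − 35 = 1
n=61: ⌊(62·319+258)/547⌋ − ⌊(61·319+258)/547⌋ = ⌊20036/547⌋ − ⌊19717/547⌋ = 36 − 36 = 0
n=62: ⌊(63·319+258)/547⌋ − ⌊(62·319+258)/547⌋ = ⌊20355/547⌋ − ⌊20036/547⌋ = 37 − 36 = 1
n=63: ⌊(64·319+258)/547⌋ − ⌊(63·319+258)/547⌋ = ⌊20674/547⌋ − ⌊20355/547⌋ = 37 − 37 = 0
n=64: ⌊(65·319+258)/547⌋ − ⌊(64·319+258)/547⌋ = ⌊20993/547⌋ − ⌊20674/547⌋ = 38 − 37 = 1
n=65: ⌊(66·319+258)/547⌋ − ⌊(65·319+258)/547⌋ = ⌊21312/547⌋ − ⌊20993/547⌋ = 38 − 38 = 0
n=66: ⌊(67·319+258)/547⌋ − ⌊(66·319+258)/547⌋ = ⌊21631/547⌋ − ⌊21312/547⌋ = 39 − 38 = 1
n=67: ⌊(68·319+258)/547⌋ − ⌊(67·319+258)/547⌋ = ⌊21950/547⌋ − ⌊21631/547⌋ = 40 − 39 = 1
n=68: ⌊(69·319+258)/547⌋ − ⌊(68·319+258)/547⌋ = ⌊22269/547⌋ − ⌊21950/547⌋ = 40 − 40 = 0
n=69: ⌊(70·319+258)/547⌋ − ⌊(69·319+258)/547⌋ = ⌊22588/547⌋ − ⌊22269/547⌋ = 41 − 40 = 1
n=70: ⌊(71·319+258)/547⌋ − ⌊(70·319+258)/547⌋ = ⌊22907/547⌋ − ⌊22588/547⌋ = 41 − 41 = 0
n=71: ⌊(72·319+258)/547⌋ − ⌊(71·319+258)/547⌋ = ⌊23226/547⌋ − ⌊22907/547⌋ = 42 − 41 = 1
n=72: ⌊(73·319+258)/547⌋ − ⌊(72·319+258)/547⌋ = ⌊23545/547⌋ − ⌊23226/547⌋ = 43 − 42 = 1
n=73: ⌊(74·319+258)/547⌋ − ⌊(73·319+258)/547⌋ = ⌊23864/547⌋ − ⌊23545/547⌋ = 43 − 43 = 0
n=74: ⌊(75·319+258)/547⌋ − ⌊(74·319+258)/547⌋ = ⌊24183/547⌋ − ⌊23864/547⌋ = 44 − 43 = 1
n=75: ⌊(76·319+258)/547⌋ − ⌊(75·319+258)/547⌋ = ⌊24502/547⌋ − ⌊24183/547⌋ = 44 − 44 = 0
n=76: ⌊(77·319+258)/547⌋ − ⌊(76·319+258)/547⌋ = ⌊24821/547⌋ − ⌊24502/547⌋ = 45 − 44 = 1
n=77: ⌊(78·319+258)/547⌋ − ⌊(77·319+258)/547⌋ = ⌊25140/547⌋ − ⌊24821/547⌋ = 45 − 45 = 0
n=78: ⌊(79·319+258)/547⌋ − ⌊(78·319+258)/547⌋ = ⌊25459/547⌋ − ⌊25140/547⌋ = 46 − 45 = 1
n=79: ⌊(80·319+258)/547⌋ − ⌊(79·319+258)/547⌋ = ⌊25778/547⌋ − ⌊25459/547⌋ = 47 − 46 = 1
n=80: ⌊(81·319+258)/547⌋ − ⌊(80·319+258)/547⌋ = ⌊26097/547⌋ − ⌊25778/547⌋ = 47 − 47 = 0
n=81: ⌊(82·319+258)/547⌋ − ⌊(81·319+258)/547⌋ = ⌊26416/547⌋ − ⌊26097/547⌋ = 48 − 47 = 1
n=82: ⌊(83·319+258)/547⌋ − ⌊(82·319+258)/547⌋ = ⌊26735/547⌋ − ⌊26416/547⌋ = 48 − 48 = 0
n=83: ⌊(84·319+258)/547⌋ − ⌊(83·319+258)/547⌋ = ⌊27054/547⌋ − ⌊26735/547⌋ = 49 − 48 = 1
n=84: ⌊(85·319+258)/547⌋ − ⌊(84·319+258)/547⌋ = ⌊27373/547⌋ − ⌊27054/547⌋ = 50 − 49 = 1
n=85: ⌊(86·319+258)/547⌋ − ⌊(85·319+258)/547⌋ = ⌊27692/547⌋ − ⌊27373/547⌋ = 50 − 50 = 0
n=86: ⌊(87·319+258)/547⌋ − ⌊(86·319+258)/547⌋ = ⌊28011/547⌋ − ⌊27692/547⌋ = 51 − 50 = 1
n=87: ⌊(88·319+258)/547⌋ − ⌊(87·319+258)/547⌋ = ⌊28330/547⌋ − ⌊28011/547⌋ = 51 − 51 = 0
n=88: ⌊(89·319+258)/547⌋ − ⌊(88·319+258)/547⌋ = ⌊28649/547⌋ − ⌊28330/547⌋ = 52 − 51 = 1
n=89: ⌊(90·319+258)/547⌋ − ⌊(89·319+258)/547⌋ = ⌊28968/547⌋ − ⌊28649/547⌋ = 52 − 52 = 0
n=90: ⌊(91·319+258)/547⌋ − ⌊(90·319+258)/547⌋ = ⌊29287/547⌋ − ⌊28968/547⌋ = 53 − 52 = 1
n=91: ⌊(92·319+258)/547⌋ − ⌊(91·319+258)/547⌋ = ⌊29606/547⌋ − ⌊29287/547⌋ = 54 − 53 = 1
n=92: ⌊(93·319+258)/547⌋ − ⌊(92·319+258)/547⌋ = ⌊29925/547⌋ − ⌊29606/547⌋ = 54 − 54 = 0
n=93: ⌊(94·319+258)/547⌋ − ⌊(93·319+258)/547⌋ = ⌊30244/547⌋ − ⌊29925/547⌋ = 55 − 54 = 1
n=94: ⌊(95·319+258)/547⌋ − ⌊(94·319+258)/547⌋ = ⌊30563/547⌋ − ⌊30244/547⌋ = 55 − 55 = 0
n=95: ⌊(96·319+258)/547⌋ − ⌊(95·319+258)/547⌋ = ⌊30882/547⌋ − ⌊30563/547⌋ = 56 − 55 = 1
n=96: ⌊(97·319+258)/547⌋ − ⌊(96·319+258)/547⌋ = ⌊31201/547⌋ − ⌊30882/547⌋ = 57 − 56 = 1
n=97: ⌊(98·319+258)/547⌋ − ⌊(97·319+258)/547⌋ = ⌊31520/547⌋ − ⌊31201/547⌋ = 57 − 57 = 0
n=98: ⌊(99·319+258)/547⌋ − ⌊(98·319+258)/547⌋ = ⌊31839/547⌋ − ⌊31520/547⌋ = 58 − 57 = 1

101010110101101010110101101010110101101010110101101010110101101010110101101010110101101010110101101


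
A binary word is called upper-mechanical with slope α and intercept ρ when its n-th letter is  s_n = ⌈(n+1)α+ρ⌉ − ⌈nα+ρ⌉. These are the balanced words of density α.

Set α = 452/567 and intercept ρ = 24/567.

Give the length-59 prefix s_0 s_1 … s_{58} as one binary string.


n=0: ⌈(1·452+24)/567⌉ − ⌈(0·452+24)/567⌉ = ⌈476/567⌉ − ⌈24/567⌉ = 1 − 1 = 0
n=1: ⌈(2·452+24)/567⌉ − ⌈(1·452+24)/567⌉ = ⌈928/567⌉ − ⌈476/567⌉ = 2 − 1 = 1
n=2: ⌈(3·452+24)/567⌉ − ⌈(2·452+24)/567⌉ = ⌈1380/567⌉ − ⌈928/567⌉ = 3 − 2 = 1
n=3: ⌈(4·452+24)/567⌉ − ⌈(3·452+24)/567⌉ = ⌈1832/567⌉ − ⌈1380/567⌉ = 4 − 3 = 1
n=4: ⌈(5·452+24)/567⌉ − ⌈(4·452+24)/567⌉ = ⌈2284/567⌉ − ⌈1832/567⌉ = 5 − 4 = 1
n=5: ⌈(6·452+24)/567⌉ − ⌈(5·452+24)/567⌉ = ⌈2736/567⌉ − ⌈2284/567⌉ = 5 − 5 = 0
n=6: ⌈(7·452+24)/567⌉ − ⌈(6·452+24)/567⌉ = ⌈3188/567⌉ − ⌈2736/567⌉ = 6 − 5 = 1
n=7: ⌈(8·452+24)/567⌉ − ⌈(7·452+24)/567⌉ = ⌈3640/567⌉ − ⌈3188/567⌉ = 7 − 6 = 1
n=8: ⌈(9·452+24)/567⌉ − ⌈(8·452+24)/567⌉ = ⌈4092/567⌉ − ⌈3640/567⌉ = 8 − 7 = 1
n=9: ⌈(10·452+24)/567⌉ − ⌈(9·452+24)/567⌉ = ⌈4544/567⌉ − ⌈4092/567⌉ = 9 − 8 = 1
n=10: ⌈(11·452+24)/567⌉ − ⌈(10·452+24)/567⌉ = ⌈4996/567⌉ − ⌈4544/567⌉ = 9 − 9 = 0
n=11: ⌈(12·452+24)/567⌉ − ⌈(11·452+24)/567⌉ = ⌈5448/567⌉ − ⌈4996/567⌉ = 10 − 9 = 1
n=12: ⌈(13·452+24)/567⌉ − ⌈(12·452+24)/567⌉ = ⌈5900/567⌉ − ⌈5448/567⌉ = 11 − 10 = 1
n=13: ⌈(14·452+24)/567⌉ − ⌈(13·452+24)/567⌉ = ⌈6352/567⌉ − ⌈5900/567⌉ = 12 − 11 = 1
n=14: ⌈(15·452+24)/567⌉ − ⌈(14·452+24)/567⌉ = ⌈6804/567⌉ − ⌈6352/567⌉ = 12 − 12 = 0
n=15: ⌈(16·452+24)/567⌉ − ⌈(15·452+24)/567⌉ = ⌈7256/567⌉ − ⌈6804/567⌉ = 13 − 12 = 1
n=16: ⌈(17·452+24)/567⌉ − ⌈(16·452+24)/567⌉ = ⌈7708/567⌉ − ⌈7256/567⌉ = 14 − 13 = 1
n=17: ⌈(18·452+24)/567⌉ − ⌈(17·452+24)/567⌉ = ⌈8160/567⌉ − ⌈7708/567⌉ = 15 − 14 = 1
n=18: ⌈(19·452+24)/567⌉ − ⌈(18·452+24)/567⌉ = ⌈8612/567⌉ − ⌈8160/567⌉ = 16 − 15 = 1
n=19: ⌈(20·452+24)/567⌉ − ⌈(19·452+24)/567⌉ = ⌈9064/567⌉ − ⌈8612/567⌉ = 16 − 16 = 0
n=20: ⌈(21·452+24)/567⌉ − ⌈(20·452+24)/567⌉ = ⌈9516/567⌉ − ⌈9064/567⌉ = 17 − 16 = 1
n=21: ⌈(22·452+24)/567⌉ − ⌈(21·452+24)/567⌉ = ⌈9968/567⌉ − ⌈9516/567⌉ = 18 − 17 = 1
n=22: ⌈(23·452+24)/567⌉ − ⌈(22·452+24)/567⌉ = ⌈10420/567⌉ − ⌈9968/567⌉ = 19 − 18 = 1
n=23: ⌈(24·452+24)/567⌉ − ⌈(23·452+24)/567⌉ = ⌈10872/567⌉ − ⌈10420/567⌉ = 20 − 19 = 1
n=24: ⌈(25·452+24)/567⌉ − ⌈(24·452+24)/567⌉ = ⌈11324/567⌉ − ⌈10872/567⌉ = 20 − 20 = 0
n=25: ⌈(26·452+24)/567⌉ − ⌈(25·452+24)/567⌉ = ⌈11776/567⌉ − ⌈11324/567⌉ = 21 − 20 = 1
n=26: ⌈(27·452+24)/567⌉ − ⌈(26·452+24)/567⌉ = ⌈12228/567⌉ − ⌈11776/567⌉ = 22 − 21 = 1
n=27: ⌈(28·452+24)/567⌉ − ⌈(27·452+24)/567⌉ = ⌈12680/567⌉ − ⌈12228/567⌉ = 23 − 22 = 1
n=28: ⌈(29·452+24)/567⌉ − ⌈(28·452+24)/567⌉ = ⌈13132/567⌉ − ⌈12680/567⌉ = 24 − 23 = 1
n=29: ⌈(30·452+24)/567⌉ − ⌈(29·452+24)/567⌉ = ⌈13584/567⌉ − ⌈13132/567⌉ = 24 − 24 = 0
n=30: ⌈(31·452+24)/567⌉ − ⌈(30·452+24)/567⌉ = ⌈14036/567⌉ − ⌈13584/567⌉ = 25 − 24 = 1
n=31: ⌈(32·452+24)/567⌉ − ⌈(31·452+24)/567⌉ = ⌈14488/567⌉ − ⌈14036/567⌉ = 26 − 25 = 1
n=32: ⌈(33·452+24)/567⌉ − ⌈(32·452+24)/567⌉ = ⌈14940/567⌉ − ⌈14488/567⌉ = 27 − 26 = 1
n=33: ⌈(34·452+24)/567⌉ − ⌈(33·452+24)/567⌉ = ⌈15392/567⌉ − ⌈14940/567⌉ = 28 − 27 = 1
n=34: ⌈(35·452+24)/567⌉ − ⌈(34·452+24)/567⌉ = ⌈15844/567⌉ − ⌈15392/567⌉ = 28 − 28 = 0
n=35: ⌈(36·452+24)/567⌉ − ⌈(35·452+24)/567⌉ = ⌈16296/567⌉ − ⌈15844/567⌉ = 29 − 28 = 1
n=36: ⌈(37·452+24)/567⌉ − ⌈(36·452+24)/567⌉ = ⌈16748/567⌉ − ⌈16296/567⌉ = 30 − 29 = 1
n=37: ⌈(38·452+24)/567⌉ − ⌈(37·452+24)/567⌉ = ⌈17200/567⌉ − ⌈16748/567⌉ = 31 − 30 = 1
n=38: ⌈(39·452+24)/567⌉ − ⌈(38·452+24)/567⌉ = ⌈17652/567⌉ − ⌈17200/567⌉ = 32 − 31 = 1
n=39: ⌈(40·452+24)/567⌉ − ⌈(39·452+24)/567⌉ = ⌈18104/567⌉ − ⌈17652/567⌉ = 32 − 32 = 0
n=40: ⌈(41·452+24)/567⌉ − ⌈(40·452+24)/567⌉ = ⌈18556/567⌉ − ⌈18104/567⌉ = 33 − 32 = 1
n=41: ⌈(42·452+24)/567⌉ − ⌈(41·452+24)/567⌉ = ⌈19008/567⌉ − ⌈18556/567⌉ = 34 − 33 = 1
n=42: ⌈(43·452+24)/567⌉ − ⌈(42·452+24)/567⌉ = ⌈19460/567⌉ − ⌈19008/567⌉ = 35 − 34 = 1
n=43: ⌈(44·452+24)/567⌉ − ⌈(43·452+24)/567⌉ = ⌈19912/567⌉ − ⌈19460/567⌉ = 36 − 35 = 1
n=44: ⌈(45·452+24)/567⌉ − ⌈(44·452+24)/567⌉ = ⌈20364/567⌉ − ⌈19912/567⌉ = 36 − 36 = 0
n=45: ⌈(46·452+24)/567⌉ − ⌈(45·452+24)/567⌉ = ⌈20816/567⌉ − ⌈20364/567⌉ = 37 − 36 = 1
n=46: ⌈(47·452+24)/567⌉ − ⌈(46·452+24)/567⌉ = ⌈21268/567⌉ − ⌈20816/567⌉ = 38 − 37 = 1
n=47: ⌈(48·452+24)/567⌉ − ⌈(47·452+24)/567⌉ = ⌈21720/567⌉ − ⌈21268/567⌉ = 39 − 38 = 1
n=48: ⌈(49·452+24)/567⌉ − ⌈(48·452+24)/567⌉ = ⌈22172/567⌉ − ⌈21720/567⌉ = 40 − 39 = 1
n=49: ⌈(50·452+24)/567⌉ − ⌈(49·452+24)/567⌉ = ⌈22624/567⌉ − ⌈22172/567⌉ = 40 − 40 = 0
n=50: ⌈(51·452+24)/567⌉ − ⌈(50·452+24)/567⌉ = ⌈23076/567⌉ − ⌈22624/567⌉ = 41 − 40 = 1
n=51: ⌈(52·452+24)/567⌉ − ⌈(51·452+24)/567⌉ = ⌈23528/567⌉ − ⌈23076/567⌉ = 42 − 41 = 1
n=52: ⌈(53·452+24)/567⌉ − ⌈(52·452+24)/567⌉ = ⌈23980/567⌉ − ⌈23528/567⌉ = 43 − 42 = 1
n=53: ⌈(54·452+24)/567⌉ − ⌈(53·452+24)/567⌉ = ⌈24432/567⌉ − ⌈23980/567⌉ = 44 − 43 = 1
n=54: ⌈(55·452+24)/567⌉ − ⌈(54·452+24)/567⌉ = ⌈24884/567⌉ − ⌈24432/567⌉ = 44 − 44 = 0
n=55: ⌈(56·452+24)/567⌉ − ⌈(55·452+24)/567⌉ = ⌈25336/567⌉ − ⌈24884/567⌉ = 45 − 44 = 1
n=56: ⌈(57·452+24)/567⌉ − ⌈(56·452+24)/567⌉ = ⌈25788/567⌉ − ⌈25336/567⌉ = 46 − 45 = 1
n=57: ⌈(58·452+24)/567⌉ − ⌈(57·452+24)/567⌉ = ⌈26240/567⌉ − ⌈25788/567⌉ = 47 − 46 = 1
n=58: ⌈(59·452+24)/567⌉ − ⌈(58·452+24)/567⌉ = ⌈26692/567⌉ − ⌈26240/567⌉ = 48 − 47 = 1

01111011110111011110111101111011110111101111011110111101111


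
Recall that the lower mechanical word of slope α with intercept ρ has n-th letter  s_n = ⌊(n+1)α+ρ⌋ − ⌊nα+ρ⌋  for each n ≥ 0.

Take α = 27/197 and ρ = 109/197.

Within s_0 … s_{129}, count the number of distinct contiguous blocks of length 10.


11

t_n = ⌊(n·27+109)/197⌋ for n = 0 … 130:
  n=0…9: ⌊109/197⌋=0 ⌊136/197⌋=0 ⌊163/197⌋=0 ⌊190/197⌋=0 ⌊217/197⌋=1 ⌊244/197⌋=1 ⌊271/197⌋=1 ⌊298/197⌋=1 ⌊325/197⌋=1 ⌊352/197⌋=1
  n=10…19: ⌊379/197⌋=1 ⌊406/197⌋=2 ⌊433/197⌋=2 ⌊460/197⌋=2 ⌊487/197⌋=2 ⌊514/197⌋=2 ⌊541/197⌋=2 ⌊568/197⌋=2 ⌊595/197⌋=3 ⌊622/197⌋=3
  n=20…29: ⌊649/197⌋=3 ⌊676/197⌋=3 ⌊703/197⌋=3 ⌊730/197⌋=3 ⌊757/197⌋=3 ⌊784/197⌋=3 ⌊811/197⌋=4 ⌊838/197⌋=4 ⌊865/197⌋=4 ⌊892/197⌋=4
  n=30…39: ⌊919/197⌋=4 ⌊946/197⌋=4 ⌊973/197⌋=4 ⌊1000/197⌋=5 ⌊1027/197⌋=5 ⌊1054/197⌋=5 ⌊1081/197⌋=5 ⌊1108/197⌋=5 ⌊1135/197⌋=5 ⌊1162/197⌋=5
  n=40…49: ⌊1189/197⌋=6 ⌊1216/197⌋=6 ⌊1243/197⌋=6 ⌊1270/197⌋=6 ⌊1297/197⌋=6 ⌊1324/197⌋=6 ⌊1351/197⌋=6 ⌊1378/197⌋=6 ⌊1405/197⌋=7 ⌊1432/197⌋=7
  n=50…59: ⌊1459/197⌋=7 ⌊1486/197⌋=7 ⌊1513/197⌋=7 ⌊1540/197⌋=7 ⌊1567/197⌋=7 ⌊1594/197⌋=8 ⌊1621/197⌋=8 ⌊1648/197⌋=8 ⌊1675/197⌋=8 ⌊1702/197⌋=8
  n=60…69: ⌊1729/197⌋=8 ⌊1756/197⌋=8 ⌊1783/197⌋=9 ⌊1810/197⌋=9 ⌊1837/197⌋=9 ⌊1864/197⌋=9 ⌊1891/197⌋=9 ⌊1918/197⌋=9 ⌊1945/197⌋=9 ⌊1972/197⌋=10
  n=70…79: ⌊1999/197⌋=10 ⌊2026/197⌋=10 ⌊2053/197⌋=10 ⌊2080/197⌋=10 ⌊2107/197⌋=10 ⌊2134/197⌋=10 ⌊2161/197⌋=10 ⌊2188/197⌋=11 ⌊2215/197⌋=11 ⌊2242/197⌋=11
  n=80…89: ⌊2269/197⌋=11 ⌊2296/197⌋=11 ⌊2323/197⌋=11 ⌊2350/197⌋=11 ⌊2377/197⌋=12 ⌊2404/197⌋=12 ⌊2431/197⌋=12 ⌊2458/197⌋=12 ⌊2485/197⌋=12 ⌊2512/197⌋=12
  n=90…99: ⌊2539/197⌋=12 ⌊2566/197⌋=13 ⌊2593/197⌋=13 ⌊2620/197⌋=13 ⌊2647/197⌋=13 ⌊2674/197⌋=13 ⌊2701/197⌋=13 ⌊2728/197⌋=13 ⌊2755/197⌋=13 ⌊2782/197⌋=14
  n=100…109: ⌊2809/197⌋=14 ⌊2836/197⌋=14 ⌊2863/197⌋=14 ⌊2890/197⌋=14 ⌊2917/197⌋=14 ⌊2944/197⌋=14 ⌊2971/197⌋=15 ⌊2998/197⌋=15 ⌊3025/197⌋=15 ⌊3052/197⌋=15
  n=110…119: ⌊3079/197⌋=15 ⌊3106/197⌋=15 ⌊3133/197⌋=15 ⌊3160/197⌋=16 ⌊3187/197⌋=16 ⌊3214/197⌋=16 ⌊3241/197⌋=16 ⌊3268/197⌋=16 ⌊3295/197⌋=16 ⌊3322/197⌋=16
  n=120…129: ⌊3349/197⌋=17 ⌊3376/197⌋=17 ⌊3403/197⌋=17 ⌊3430/197⌋=17 ⌊3457/197⌋=17 ⌊3484/197⌋=17 ⌊3511/197⌋=17 ⌊3538/197⌋=17 ⌊3565/197⌋=18 ⌊3592/197⌋=18
  n=130: ⌊3619/197⌋=18
s_n = t_(n+1) − t_n for n = 0 … 129 gives
prefix = 0001000000100000010000000100000010000001000000010000001000000100000010000000100000010000001000000010000001000000100000010000000100
slide a length-10 window over [0..9] … [120..129] (121 windows); first occurrence of each distinct factor:
  [  0..  9] 0001000000
  [  1.. 10] 0010000001
  [  2.. 11] 0100000010
  [  3.. 12] 1000000100
  [  4.. 13] 0000001000
  [  5.. 14] 0000010000
  [  6.. 15] 0000100000
  [ 15.. 24] 0010000000
  [ 16.. 25] 0100000001
  [ 17.. 26] 1000000010
  [ 18.. 27] 0000000100
  (the other 110 windows repeat one of these)
distinct factors: {0000000100, 0000001000, 0000010000, 0000100000, 0001000000, 0010000000, 0010000001, 0100000001, 0100000010, 1000000010, 1000000100}
count = 11  (Sturmian bound for length 10 is 11)


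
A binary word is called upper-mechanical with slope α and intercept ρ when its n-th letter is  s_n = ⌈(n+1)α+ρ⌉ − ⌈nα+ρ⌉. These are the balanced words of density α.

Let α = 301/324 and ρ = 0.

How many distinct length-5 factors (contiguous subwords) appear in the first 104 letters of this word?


6

t_n = ⌈(n·301)/324⌉ for n = 0 … 104:
  n=0…9: ⌈0/324⌉=0 ⌈301/324⌉=1 ⌈602/324⌉=2 ⌈903/324⌉=3 ⌈1204/324⌉=4 ⌈1505/324⌉=5 ⌈1806/324⌉=6 ⌈2107/324⌉=7 ⌈2408/324⌉=8 ⌈2709/324⌉=9
  n=10…19: ⌈3010/324⌉=10 ⌈3311/324⌉=11 ⌈3612/324⌉=12 ⌈3913/324⌉=13 ⌈4214/324⌉=14 ⌈4515/324⌉=14 ⌈4816/324⌉=15 ⌈5117/324⌉=16 ⌈5418/324⌉=17 ⌈5719/324⌉=18
  n=20…29: ⌈6020/324⌉=19 ⌈6321/324⌉=20 ⌈6622/324⌉=21 ⌈6923/324⌉=22 ⌈7224/324⌉=23 ⌈7525/324⌉=24 ⌈7826/324⌉=25 ⌈8127/324⌉=26 ⌈8428/324⌉=27 ⌈8729/324⌉=27
  n=30…39: ⌈9030/324⌉=28 ⌈9331/324⌉=29 ⌈9632/324⌉=30 ⌈9933/324⌉=31 ⌈10234/324⌉=32 ⌈10535/324⌉=33 ⌈10836/324⌉=34 ⌈11137/324⌉=35 ⌈11438/324⌉=36 ⌈11739/324⌉=37
  n=40…49: ⌈12040/324⌉=38 ⌈12341/324⌉=39 ⌈12642/324⌉=40 ⌈12943/324⌉=40 ⌈13244/324⌉=41 ⌈13545/324⌉=42 ⌈13846/324⌉=43 ⌈14147/324⌉=44 ⌈14448/324⌉=45 ⌈14749/324⌉=46
  n=50…59: ⌈15050/324⌉=47 ⌈15351/324⌉=48 ⌈15652/324⌉=49 ⌈15953/324⌉=50 ⌈16254/324⌉=51 ⌈16555/324⌉=52 ⌈16856/324⌉=53 ⌈17157/324⌉=53 ⌈17458/324⌉=54 ⌈17759/324⌉=55
  n=60…69: ⌈18060/324⌉=56 ⌈18361/324⌉=57 ⌈18662/324⌉=58 ⌈18963/324⌉=59 ⌈19264/324⌉=60 ⌈19565/324⌉=61 ⌈19866/324⌉=62 ⌈20167/324⌉=63 ⌈20468/324⌉=64 ⌈20769/324⌉=65
  n=70…79: ⌈21070/324⌉=66 ⌈21371/324⌉=66 ⌈21672/324⌉=67 ⌈21973/324⌉=68 ⌈22274/324⌉=69 ⌈22575/324⌉=70 ⌈22876/324⌉=71 ⌈23177/324⌉=72 ⌈23478/324⌉=73 ⌈23779/324⌉=74
  n=80…89: ⌈24080/324⌉=75 ⌈24381/324⌉=76 ⌈24682/324⌉=77 ⌈24983/324⌉=78 ⌈25284/324⌉=79 ⌈25585/324⌉=79 ⌈25886/324⌉=80 ⌈26187/324⌉=81 ⌈26488/324⌉=82 ⌈26789/324⌉=83
  n=90…99: ⌈27090/324⌉=84 ⌈27391/324⌉=85 ⌈27692/324⌉=86 ⌈27993/324⌉=87 ⌈28294/324⌉=88 ⌈28595/324⌉=89 ⌈28896/324⌉=90 ⌈29197/324⌉=91 ⌈29498/324⌉=92 ⌈29799/324⌉=92
  n=100…104: ⌈30100/324⌉=93 ⌈30401/324⌉=94 ⌈30702/324⌉=95 ⌈31003/324⌉=96 ⌈31304/324⌉=97
s_n = t_(n+1) − t_n for n = 0 … 103 gives
prefix = 11111111111111011111111111110111111111111101111111111111011111111111110111111111111101111111111111011111
slide a length-5 window over [0..4] … [99..103] (100 windows); first occurrence of each distinct factor:
  [  0..  4] 11111
  [ 10.. 14] 11110
  [ 11.. 15] 11101
  [ 12.. 16] 11011
  [ 13.. 17] 10111
  [ 14.. 18] 01111
  (the other 94 windows repeat one of these)
distinct factors: {01111, 10111, 11011, 11101, 11110, 11111}
count = 6  (Sturmian bound for length 5 is 6)


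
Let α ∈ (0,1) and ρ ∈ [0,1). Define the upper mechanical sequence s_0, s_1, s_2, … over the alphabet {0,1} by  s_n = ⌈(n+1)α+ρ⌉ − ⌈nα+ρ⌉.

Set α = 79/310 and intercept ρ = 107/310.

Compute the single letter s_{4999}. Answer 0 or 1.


0

(n+1)α + ρ = (5000·79 + 107) / 310 = 395107/310
nα + ρ     = (4999·79 + 107) / 310 = 395028/310
⌈395107/310⌉ = 1275,  ⌈395028/310⌉ = 1275
s_{4999} = 1275 − 1275 = 0


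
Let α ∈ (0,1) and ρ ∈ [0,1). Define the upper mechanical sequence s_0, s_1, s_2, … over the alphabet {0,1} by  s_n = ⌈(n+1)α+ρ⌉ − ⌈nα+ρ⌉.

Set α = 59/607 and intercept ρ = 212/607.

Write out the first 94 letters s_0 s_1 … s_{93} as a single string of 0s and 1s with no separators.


n=0: ⌈(1·59+212)/607⌉ − ⌈(0·59+212)/607⌉ = ⌈271/607⌉ − ⌈212/607⌉ = 1 − 1 = 0
n=1: ⌈(2·59+212)/607⌉ − ⌈(1·59+212)/607⌉ = ⌈330/607⌉ − ⌈271/607⌉ = 1 − 1 = 0
n=2: ⌈(3·59+212)/607⌉ − ⌈(2·59+212)/607⌉ = ⌈389/607⌉ − ⌈330/607⌉ = 1 − 1 = 0
n=3: ⌈(4·59+212)/607⌉ − ⌈(3·59+212)/607⌉ = ⌈448/607⌉ − ⌈389/607⌉ = 1 − 1 = 0
n=4: ⌈(5·59+212)/607⌉ − ⌈(4·59+212)/607⌉ = ⌈507/607⌉ − ⌈448/607⌉ = 1 − 1 = 0
n=5: ⌈(6·59+212)/607⌉ − ⌈(5·59+212)/607⌉ = ⌈566/607⌉ − ⌈507/607⌉ = 1 − 1 = 0
n=6: ⌈(7·59+212)/607⌉ − ⌈(6·59+212)/607⌉ = ⌈625/607⌉ − ⌈566/607⌉ = 2 − 1 = 1
n=7: ⌈(8·59+212)/607⌉ − ⌈(7·59+212)/607⌉ = ⌈684/607⌉ − ⌈625/607⌉ = 2 − 2 = 0
n=8: ⌈(9·59+212)/607⌉ − ⌈(8·59+212)/607⌉ = ⌈743/607⌉ − ⌈684/607⌉ = 2 − 2 = 0
n=9: ⌈(10·59+212)/607⌉ − ⌈(9·59+212)/607⌉ = ⌈802/607⌉ − ⌈743/607⌉ = 2 − 2 = 0
n=10: ⌈(11·59+212)/607⌉ − ⌈(10·59+212)/607⌉ = ⌈861/607⌉ − ⌈802/607⌉ = 2 − 2 = 0
n=11: ⌈(12·59+212)/607⌉ − ⌈(11·59+212)/607⌉ = ⌈920/607⌉ − ⌈861/607⌉ = 2 − 2 = 0
n=12: ⌈(13·59+212)/607⌉ − ⌈(12·59+212)/607⌉ = ⌈979/607⌉ − ⌈920/607⌉ = 2 − 2 = 0
n=13: ⌈(14·59+212)/607⌉ − ⌈(13·59+212)/607⌉ = ⌈1038/607⌉ − ⌈979/607⌉ = 2 − 2 = 0
n=14: ⌈(15·59+212)/607⌉ − ⌈(14·59+212)/607⌉ = ⌈1097/607⌉ − ⌈1038/607⌉ = 2 − 2 = 0
n=15: ⌈(16·59+212)/607⌉ − ⌈(15·59+212)/607⌉ = ⌈1156/607⌉ − ⌈1097/607⌉ = 2 − 2 = 0
n=16: ⌈(17·59+212)/607⌉ − ⌈(16·59+212)/607⌉ = ⌈1215/607⌉ − ⌈1156/607⌉ = 3 − 2 = 1
n=17: ⌈(18·59+212)/607⌉ − ⌈(17·59+212)/607⌉ = ⌈1274/607⌉ − ⌈1215/607⌉ = 3 − 3 = 0
n=18: ⌈(19·59+212)/607⌉ − ⌈(18·59+212)/607⌉ = ⌈1333/607⌉ − ⌈1274/607⌉ = 3 − 3 = 0
n=19: ⌈(20·59+212)/607⌉ − ⌈(19·59+212)/607⌉ = ⌈1392/607⌉ − ⌈1333/607⌉ = 3 − 3 = 0
n=20: ⌈(21·59+212)/607⌉ − ⌈(20·59+212)/607⌉ = ⌈1451/607⌉ − ⌈1392/607⌉ = 3 − 3 = 0
n=21: ⌈(22·59+212)/607⌉ − ⌈(21·59+212)/607⌉ = ⌈1510/607⌉ − ⌈1451/607⌉ = 3 − 3 = 0
n=22: ⌈(23·59+212)/607⌉ − ⌈(22·59+212)/607⌉ = ⌈1569/607⌉ − ⌈1510/607⌉ = 3 − 3 = 0
n=23: ⌈(24·59+212)/607⌉ − ⌈(23·59+212)/607⌉ = ⌈1628/607⌉ − ⌈1569/607⌉ = 3 − 3 = 0
n=24: ⌈(25·59+212)/607⌉ − ⌈(24·59+212)/607⌉ = ⌈1687/607⌉ − ⌈1628/607⌉ = 3 − 3 = 0
n=25: ⌈(26·59+212)/607⌉ − ⌈(25·59+212)/607⌉ = ⌈1746/607⌉ − ⌈1687/607⌉ = 3 − 3 = 0
n=26: ⌈(27·59+212)/607⌉ − ⌈(26·59+212)/607⌉ = ⌈1805/607⌉ − ⌈1746/607⌉ = 3 − 3 = 0
n=27: ⌈(28·59+212)/607⌉ − ⌈(27·59+212)/607⌉ = ⌈1864/607⌉ − ⌈1805/607⌉ = 4 − 3 = 1
n=28: ⌈(29·59+212)/607⌉ − ⌈(28·59+212)/607⌉ = ⌈1923/607⌉ − ⌈1864/607⌉ = 4 − 4 = 0
n=29: ⌈(30·59+212)/607⌉ − ⌈(29·59+212)/607⌉ = ⌈1982/607⌉ − ⌈1923/607⌉ = 4 − 4 = 0
n=30: ⌈(31·59+212)/607⌉ − ⌈(30·59+212)/607⌉ = ⌈2041/607⌉ − ⌈1982/607⌉ = 4 − 4 = 0
n=31: ⌈(32·59+212)/607⌉ − ⌈(31·59+212)/607⌉ = ⌈2100/607⌉ − ⌈2041/607⌉ = 4 − 4 = 0
n=32: ⌈(33·59+212)/607⌉ − ⌈(32·59+212)/607⌉ = ⌈2159/607⌉ − ⌈2100/607⌉ = 4 − 4 = 0
n=33: ⌈(34·59+212)/607⌉ − ⌈(33·59+212)/607⌉ = ⌈2218/607⌉ − ⌈2159/607⌉ = 4 − 4 = 0
n=34: ⌈(35·59+212)/607⌉ − ⌈(34·59+212)/607⌉ = ⌈2277/607⌉ − ⌈2218/607⌉ = 4 − 4 = 0
n=35: ⌈(36·59+212)/607⌉ − ⌈(35·59+212)/607⌉ = ⌈2336/607⌉ − ⌈2277/607⌉ = 4 − 4 = 0
n=36: ⌈(37·59+212)/607⌉ − ⌈(36·59+212)/607⌉ = ⌈2395/607⌉ − ⌈2336/607⌉ = 4 − 4 = 0
n=37: ⌈(38·59+212)/607⌉ − ⌈(37·59+212)/607⌉ = ⌈2454/607⌉ − ⌈2395/607⌉ = 5 − 4 = 1
n=38: ⌈(39·59+212)/607⌉ − ⌈(38·59+212)/607⌉ = ⌈2513/607⌉ − ⌈2454/607⌉ = 5 − 5 = 0
n=39: ⌈(40·59+212)/607⌉ − ⌈(39·59+212)/607⌉ = ⌈2572/607⌉ − ⌈2513/607⌉ = 5 − 5 = 0
n=40: ⌈(41·59+212)/607⌉ − ⌈(40·59+212)/607⌉ = ⌈2631/607⌉ − ⌈2572/607⌉ = 5 − 5 = 0
n=41: ⌈(42·59+212)/607⌉ − ⌈(41·59+212)/607⌉ = ⌈2690/607⌉ − ⌈2631/607⌉ = 5 − 5 = 0
n=42: ⌈(43·59+212)/607⌉ − ⌈(42·59+212)/607⌉ = ⌈2749/607⌉ − ⌈2690/607⌉ = 5 − 5 = 0
n=43: ⌈(44·59+212)/607⌉ − ⌈(43·59+212)/607⌉ = ⌈2808/607⌉ − ⌈2749/607⌉ = 5 − 5 = 0
n=44: ⌈(45·59+212)/607⌉ − ⌈(44·59+212)/607⌉ = ⌈2867/607⌉ − ⌈2808/607⌉ = 5 − 5 = 0
n=45: ⌈(46·59+212)/607⌉ − ⌈(45·59+212)/607⌉ = ⌈2926/607⌉ − ⌈2867/607⌉ = 5 − 5 = 0
n=46: ⌈(47·59+212)/607⌉ − ⌈(46·59+212)/607⌉ = ⌈2985/607⌉ − ⌈2926/607⌉ = 5 − 5 = 0
n=47: ⌈(48·59+212)/607⌉ − ⌈(47·59+212)/607⌉ = ⌈3044/607⌉ − ⌈2985/607⌉ = 6 − 5 = 1
n=48: ⌈(49·59+212)/607⌉ − ⌈(48·59+212)/607⌉ = ⌈3103/607⌉ − ⌈3044/607⌉ = 6 − 6 = 0
n=49: ⌈(50·59+212)/607⌉ − ⌈(49·59+212)/607⌉ = ⌈3162/607⌉ − ⌈3103/607⌉ = 6 − 6 = 0
n=50: ⌈(51·59+212)/607⌉ − ⌈(50·59+212)/607⌉ = ⌈3221/607⌉ − ⌈3162/607⌉ = 6 − 6 = 0
n=51: ⌈(52·59+212)/607⌉ − ⌈(51·59+212)/607⌉ = ⌈3280/607⌉ − ⌈3221/607⌉ = 6 − 6 = 0
n=52: ⌈(53·59+212)/607⌉ − ⌈(52·59+212)/607⌉ = ⌈3339/607⌉ − ⌈3280/607⌉ = 6 − 6 = 0
n=53: ⌈(54·59+212)/607⌉ − ⌈(53·59+212)/607⌉ = ⌈3398/607⌉ − ⌈3339/607⌉ = 6 − 6 = 0
n=54: ⌈(55·59+212)/607⌉ − ⌈(54·59+212)/607⌉ = ⌈3457/607⌉ − ⌈3398/607⌉ = 6 − 6 = 0
n=55: ⌈(56·59+212)/607⌉ − ⌈(55·59+212)/607⌉ = ⌈3516/607⌉ − ⌈3457/607⌉ = 6 − 6 = 0
n=56: ⌈(57·59+212)/607⌉ − ⌈(56·59+212)/607⌉ = ⌈3575/607⌉ − ⌈3516/607⌉ = 6 − 6 = 0
n=57: ⌈(58·59+212)/607⌉ − ⌈(57·59+212)/607⌉ = ⌈3634/607⌉ − ⌈3575/607⌉ = 6 − 6 = 0
n=58: ⌈(59·59+212)/607⌉ − ⌈(58·59+212)/607⌉ = ⌈3693/607⌉ − ⌈3634/607⌉ = 7 − 6 = 1
n=59: ⌈(60·59+212)/607⌉ − ⌈(59·59+212)/607⌉ = ⌈3752/607⌉ − ⌈3693/607⌉ = 7 − 7 = 0
n=60: ⌈(61·59+212)/607⌉ − ⌈(60·59+212)/607⌉ = ⌈3811/607⌉ − ⌈3752/607⌉ = 7 − 7 = 0
n=61: ⌈(62·59+212)/607⌉ − ⌈(61·59+212)/607⌉ = ⌈3870/607⌉ − ⌈3811/607⌉ = 7 − 7 = 0
n=62: ⌈(63·59+212)/607⌉ − ⌈(62·59+212)/607⌉ = ⌈3929/607⌉ − ⌈3870/607⌉ = 7 − 7 = 0
n=63: ⌈(64·59+212)/607⌉ − ⌈(63·59+212)/607⌉ = ⌈3988/607⌉ − ⌈3929/607⌉ = 7 − 7 = 0
n=64: ⌈(65·59+212)/607⌉ − ⌈(64·59+212)/607⌉ = ⌈4047/607⌉ − ⌈3988/607⌉ = 7 − 7 = 0
n=65: ⌈(66·59+212)/607⌉ − ⌈(65·59+212)/607⌉ = ⌈4106/607⌉ − ⌈4047/607⌉ = 7 − 7 = 0
n=66: ⌈(67·59+212)/607⌉ − ⌈(66·59+212)/607⌉ = ⌈4165/607⌉ − ⌈4106/607⌉ = 7 − 7 = 0
n=67: ⌈(68·59+212)/607⌉ − ⌈(67·59+212)/607⌉ = ⌈4224/607⌉ − ⌈4165/607⌉ = 7 − 7 = 0
n=68: ⌈(69·59+212)/607⌉ − ⌈(68·59+212)/607⌉ = ⌈4283/607⌉ − ⌈4224/607⌉ = 8 − 7 = 1
n=69: ⌈(70·59+212)/607⌉ − ⌈(69·59+212)/607⌉ = ⌈4342/607⌉ − ⌈4283/607⌉ = 8 − 8 = 0
n=70: ⌈(71·59+212)/607⌉ − ⌈(70·59+212)/607⌉ = ⌈4401/607⌉ − ⌈4342/607⌉ = 8 − 8 = 0
n=71: ⌈(72·59+212)/607⌉ − ⌈(71·59+212)/607⌉ = ⌈4460/607⌉ − ⌈4401/607⌉ = 8 − 8 = 0
n=72: ⌈(73·59+212)/607⌉ − ⌈(72·59+212)/607⌉ = ⌈4519/607⌉ − ⌈4460/607⌉ = 8 − 8 = 0
n=73: ⌈(74·59+212)/607⌉ − ⌈(73·59+212)/607⌉ = ⌈4578/607⌉ − ⌈4519/607⌉ = 8 − 8 = 0
n=74: ⌈(75·59+212)/607⌉ − ⌈(74·59+212)/607⌉ = ⌈4637/607⌉ − ⌈4578/607⌉ = 8 − 8 = 0
n=75: ⌈(76·59+212)/607⌉ − ⌈(75·59+212)/607⌉ = ⌈4696/607⌉ − ⌈4637/607⌉ = 8 − 8 = 0
n=76: ⌈(77·59+212)/607⌉ − ⌈(76·59+212)/607⌉ = ⌈4755/607⌉ − ⌈4696/607⌉ = 8 − 8 = 0
n=77: ⌈(78·59+212)/607⌉ − ⌈(77·59+212)/607⌉ = ⌈4814/607⌉ − ⌈4755/607⌉ = 8 − 8 = 0
n=78: ⌈(79·59+212)/607⌉ − ⌈(78·59+212)/607⌉ = ⌈4873/607⌉ − ⌈4814/607⌉ = 9 − 8 = 1
n=79: ⌈(80·59+212)/607⌉ − ⌈(79·59+212)/607⌉ = ⌈4932/607⌉ − ⌈4873/607⌉ = 9 − 9 = 0
n=80: ⌈(81·59+212)/607⌉ − ⌈(80·59+212)/607⌉ = ⌈4991/607⌉ − ⌈4932/607⌉ = 9 − 9 = 0
n=81: ⌈(82·59+212)/607⌉ − ⌈(81·59+212)/607⌉ = ⌈5050/607⌉ − ⌈4991/607⌉ = 9 − 9 = 0
n=82: ⌈(83·59+212)/607⌉ − ⌈(82·59+212)/607⌉ = ⌈5109/607⌉ − ⌈5050/607⌉ = 9 − 9 = 0
n=83: ⌈(84·59+212)/607⌉ − ⌈(83·59+212)/607⌉ = ⌈5168/607⌉ − ⌈5109/607⌉ = 9 − 9 = 0
n=84: ⌈(85·59+212)/607⌉ − ⌈(84·59+212)/607⌉ = ⌈5227/607⌉ − ⌈5168/607⌉ = 9 − 9 = 0
n=85: ⌈(86·59+212)/607⌉ − ⌈(85·59+212)/607⌉ = ⌈5286/607⌉ − ⌈5227/607⌉ = 9 − 9 = 0
n=86: ⌈(87·59+212)/607⌉ − ⌈(86·59+212)/607⌉ = ⌈5345/607⌉ − ⌈5286/607⌉ = 9 − 9 = 0
n=87: ⌈(88·59+212)/607⌉ − ⌈(87·59+212)/607⌉ = ⌈5404/607⌉ − ⌈5345/607⌉ = 9 − 9 = 0
n=88: ⌈(89·59+212)/607⌉ − ⌈(88·59+212)/607⌉ = ⌈5463/607⌉ − ⌈5404/607⌉ = 9 − 9 = 0
n=89: ⌈(90·59+212)/607⌉ − ⌈(89·59+212)/607⌉ = ⌈5522/607⌉ − ⌈5463/607⌉ = 10 − 9 = 1
n=90: ⌈(91·59+212)/607⌉ − ⌈(90·59+212)/607⌉ = ⌈5581/607⌉ − ⌈5522/607⌉ = 10 − 10 = 0
n=91: ⌈(92·59+212)/607⌉ − ⌈(91·59+212)/607⌉ = ⌈5640/607⌉ − ⌈5581/607⌉ = 10 − 10 = 0
n=92: ⌈(93·59+212)/607⌉ − ⌈(92·59+212)/607⌉ = ⌈5699/607⌉ − ⌈5640/607⌉ = 10 − 10 = 0
n=93: ⌈(94·59+212)/607⌉ − ⌈(93·59+212)/607⌉ = ⌈5758/607⌉ − ⌈5699/607⌉ = 10 − 10 = 0

0000001000000000100000000001000000000100000000010000000000100000000010000000001000000000010000
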